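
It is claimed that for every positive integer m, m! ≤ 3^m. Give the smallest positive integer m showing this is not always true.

m = 7

We need the least positive integer m for which m! > 3^m.
m = 1: m! = 1 and 3^m = 3, so 1 ≤ 3.
m = 2: m! = 2 and 3^m = 9, so 2 ≤ 9.
m = 3: m! = 6 and 3^m = 27, so 6 ≤ 27.
m = 4: m! = 24 and 3^m = 81, so 24 ≤ 81.
m = 5: m! = 120 and 3^m = 243, so 120 ≤ 243.
m = 6: m! = 720 and 3^m = 729, so 720 ≤ 729.
m = 7: m! = 5040 and 3^m = 2187, so 5040 > 2187.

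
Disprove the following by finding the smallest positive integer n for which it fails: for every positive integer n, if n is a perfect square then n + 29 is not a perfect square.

The first 13 eligible values, up to n = 169, all satisfy the conclusion.
n = 196: 196 = 14² and 196 + 29 = 225 = 15².

n = 196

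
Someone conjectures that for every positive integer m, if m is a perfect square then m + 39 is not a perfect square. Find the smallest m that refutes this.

m = 25

A counterexample is any positive integer m such that m is a perfect square but m + 39 is a perfect square; we check each in order.
m = 1: 1 + 39 = 40, not a perfect square.
m = 4: 4 + 39 = 43, not a perfect square.
m = 9: 9 + 39 = 48, not a perfect square.
m = 16: 16 + 39 = 55, not a perfect square.
m = 25: 25 = 5² and 25 + 39 = 64 = 8².
Thus m = 25 disproves the claim, and no smaller m works.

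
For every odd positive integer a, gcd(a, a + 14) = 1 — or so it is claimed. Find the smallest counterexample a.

a = 7

A counterexample is any odd positive integer a such that gcd(a, a + 14) > 1; we check each in order.
a = 1: gcd(1, 15) = 1.
a = 3: gcd(3, 17) = 1.
a = 5: gcd(5, 19) = 1.
a = 7: gcd(7, 21) = 7.
Thus a = 7 disproves the claim, and no smaller a works.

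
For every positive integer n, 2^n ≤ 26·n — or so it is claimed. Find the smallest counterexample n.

We need the least positive integer n for which 2^n > 26·n.
For n = 1, 2, 3, 4, 5, 6, 7 the conclusion holds.
n = 8: 2^n = 256 and 26·n = 208, so 256 > 208.

n = 8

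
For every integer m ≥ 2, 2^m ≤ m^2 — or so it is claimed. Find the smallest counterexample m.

m = 5

Check each integer m ≥ 2 in order until 2^m > m^2.
m = 2: 2^m = 4 and m^2 = 4, so 4 ≤ 4.
m = 3: 2^m = 8 and m^2 = 9, so 8 ≤ 9.
m = 4: 2^m = 16 and m^2 = 16, so 16 ≤ 16.
m = 5: 2^m = 32 and m^2 = 25, so 32 > 25.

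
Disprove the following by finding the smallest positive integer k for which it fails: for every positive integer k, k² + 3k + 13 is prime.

Check each positive integer k in order until k² + 3k + 13 is not prime.
For k = 1, 2, 3, 4, 5, 6, 7, 8 the conclusion holds.
k = 9: k² + 3k + 13 = 121 = 11 × 11, composite.
Hence k = 9 is a counterexample.

k = 9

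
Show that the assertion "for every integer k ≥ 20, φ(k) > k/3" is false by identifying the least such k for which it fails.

Check each integer k ≥ 20 in order until the claim fails.
The first 4 eligible values, up to k = 23, all satisfy the conclusion.
k = 24: φ(24) = 8 and 24/3 = 8, so φ(24) ≤ 24/3.

k = 24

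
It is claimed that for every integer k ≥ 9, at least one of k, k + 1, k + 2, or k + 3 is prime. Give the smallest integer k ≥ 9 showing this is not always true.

We need the least integer k ≥ 9 for which k, k + 1, k + 2, k + 3 are all composite.
For k = 9, 10, 11, 12, …, 21, 22, 23 the conclusion holds.
k = 24: 24 = 2 × 12; 25 = 5 × 5; 26 = 2 × 13; 27 = 3 × 9 — all composite.

k = 24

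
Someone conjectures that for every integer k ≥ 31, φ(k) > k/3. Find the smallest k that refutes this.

k = 36

For k = 31, 32, 33, 34, 35 the conclusion holds.
k = 36: φ(36) = 12 and 36/3 = 12, so φ(36) ≤ 36/3.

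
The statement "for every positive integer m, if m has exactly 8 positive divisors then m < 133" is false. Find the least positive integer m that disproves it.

m = 135

We need the least positive integer m for which m has exactly 8 positive divisors but the claim fails.
The first 17 eligible values, up to m = 130, all satisfy the conclusion.
m = 135: τ(135) = 8; 135 ≥ 133.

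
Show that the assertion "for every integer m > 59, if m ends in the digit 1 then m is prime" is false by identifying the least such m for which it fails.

m = 81

A counterexample is any integer m > 59 such that m ends in the digit 1 but m is not prime; we check each in order.
For m = 61, 71 the conclusion holds.
m = 81: 81 ends in 1; 81 = 3 × 27, composite.
So m = 81 is the smallest counterexample.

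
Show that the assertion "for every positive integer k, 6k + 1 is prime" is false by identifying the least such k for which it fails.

Check each positive integer k in order until 6k + 1 is not prime.
k = 1: 6k + 1 = 7, prime.
k = 2: 6k + 1 = 13, prime.
k = 3: 6k + 1 = 19, prime.
k = 4: 6k + 1 = 25 = 5 × 5, composite.
Hence k = 4 is a counterexample.

k = 4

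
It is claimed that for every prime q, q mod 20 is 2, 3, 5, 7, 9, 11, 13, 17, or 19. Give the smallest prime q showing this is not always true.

Check each prime q in order until the claim fails.
For q = 2, 3, 5, 7, …, 29, 31, 37 the conclusion holds.
q = 41: 41 mod 20 = 1 — not in {2, 3, 5, 7, 9, 11, 13, 17, 19}.

q = 41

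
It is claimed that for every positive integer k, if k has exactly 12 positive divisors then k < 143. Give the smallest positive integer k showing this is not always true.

A counterexample is any positive integer k such that k has exactly 12 positive divisors but the claim fails; we check each in order.
For k = 60, 72, 84, 90, 96, 108, 126, 132, 140 the conclusion holds.
k = 150: τ(150) = 12; 150 ≥ 143.
Thus k = 150 disproves the claim, and no smaller k works.

k = 150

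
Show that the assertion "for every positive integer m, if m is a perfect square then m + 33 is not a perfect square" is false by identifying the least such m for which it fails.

For m = 1, 4, 9 the conclusion holds.
m = 16: 16 = 4² and 16 + 33 = 49 = 7².

m = 16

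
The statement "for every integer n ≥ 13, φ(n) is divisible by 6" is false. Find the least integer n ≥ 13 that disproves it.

Check each integer n ≥ 13 in order until φ(n) is not divisible by 6.
For n = 13, 14 the conclusion holds.
n = 15: φ(15) = 8; 8 mod 6 = 2.
So n = 15 is the smallest counterexample.

n = 15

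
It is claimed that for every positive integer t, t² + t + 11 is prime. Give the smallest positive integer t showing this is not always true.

t = 10

Check each positive integer t in order until t² + t + 11 is not prime.
For t = 1, 2, 3, 4, 5, 6, 7, 8, 9 the conclusion holds.
t = 10: t² + t + 11 = 121 = 11 × 11, composite.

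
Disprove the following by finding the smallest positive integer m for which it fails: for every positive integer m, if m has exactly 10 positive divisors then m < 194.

We need the least positive integer m for which m has exactly 10 positive divisors but the claim fails.
The first 5 eligible values, up to m = 176, all satisfy the conclusion.
m = 208: τ(208) = 10; 208 ≥ 194.

m = 208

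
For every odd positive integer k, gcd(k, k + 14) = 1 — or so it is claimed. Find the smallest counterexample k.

Check each odd positive integer k in order until gcd(k, k + 14) > 1.
For k = 1, 3, 5 the conclusion holds.
k = 7: gcd(7, 21) = 7.
Thus k = 7 disproves the claim, and no smaller k works.

k = 7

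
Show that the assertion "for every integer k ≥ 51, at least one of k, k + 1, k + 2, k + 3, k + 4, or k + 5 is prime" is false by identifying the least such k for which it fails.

We need the least integer k ≥ 51 for which k, k + 1, k + 2, k + 3, k + 4, k + 5 are all composite.
For k = 51, 52, 53, 54, …, 87, 88, 89 the conclusion holds.
k = 90: 90 = 2 × 45; 91 = 7 × 13; 92 = 2 × 46; 93 = 3 × 31; 94 = 2 × 47; 95 = 5 × 19 — all composite.
Thus k = 90 disproves the claim, and no smaller k works.

k = 90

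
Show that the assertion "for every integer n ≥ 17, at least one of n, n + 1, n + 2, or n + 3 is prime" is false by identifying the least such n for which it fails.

We need the least integer n ≥ 17 for which n, n + 1, n + 2, n + 3 are all composite.
n = 17: 17 is prime.
n = 18: 19 is prime.
n = 19: 19 is prime.
n = 20: 23 is prime.
n = 21: 23 is prime.
n = 22: 23 is prime.
n = 23: 23 is prime.
n = 24: 24 = 2 × 12; 25 = 5 × 5; 26 = 2 × 13; 27 = 3 × 9 — all composite.

n = 24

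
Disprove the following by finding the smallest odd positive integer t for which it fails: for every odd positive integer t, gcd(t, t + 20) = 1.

We need the least odd positive integer t for which gcd(t, t + 20) > 1.
For t = 1, 3 the conclusion holds.
t = 5: gcd(5, 25) = 5.
Hence t = 5 is a counterexample.

t = 5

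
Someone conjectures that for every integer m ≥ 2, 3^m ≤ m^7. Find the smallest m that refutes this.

A counterexample is any integer m ≥ 2 such that 3^m > m^7; we check each in order.
The first 17 eligible values, up to m = 18, all satisfy the conclusion.
m = 19: 3^m = 1162261467 and m^7 = 893871739, so 1162261467 > 893871739.

m = 19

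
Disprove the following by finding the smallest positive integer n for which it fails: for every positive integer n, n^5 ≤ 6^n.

For n = 1, 2 the conclusion holds.
n = 3: n^5 = 243 and 6^n = 216, so 243 > 216.

n = 3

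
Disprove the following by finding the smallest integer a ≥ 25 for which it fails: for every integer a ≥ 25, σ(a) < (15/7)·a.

a = 30

We need the least integer a ≥ 25 for which the claim fails.
a = 25: σ(25) = 31; 31 < 375/7.
a = 26: σ(26) = 42; 42 < 390/7.
a = 27: σ(27) = 40; 40 < 405/7.
a = 28: σ(28) = 56; 56 < 60.
a = 29: σ(29) = 30; 30 < 435/7.
a = 30: σ(30) = 72; 72 ≥ 450/7.
Hence a = 30 is a counterexample.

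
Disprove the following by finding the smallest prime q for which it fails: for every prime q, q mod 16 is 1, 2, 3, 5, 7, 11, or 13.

q = 31

Check each prime q in order until the claim fails.
For q = 2, 3, 5, 7, 11, 13, 17, 19, 23, 29 the conclusion holds.
q = 31: 31 mod 16 = 15 — not in {1, 2, 3, 5, 7, 11, 13}.
Thus q = 31 disproves the claim, and no smaller q works.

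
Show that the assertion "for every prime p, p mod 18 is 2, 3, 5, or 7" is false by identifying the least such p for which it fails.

p = 11

Check each prime p in order until the claim fails.
p = 2: 2 mod 18 = 2.
p = 3: 3 mod 18 = 3.
p = 5: 5 mod 18 = 5.
p = 7: 7 mod 18 = 7.
p = 11: 11 mod 18 = 11 — not in {2, 3, 5, 7}.
So p = 11 is the smallest counterexample.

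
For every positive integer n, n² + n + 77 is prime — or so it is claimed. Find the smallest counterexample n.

n = 6

We need the least positive integer n for which n² + n + 77 is not prime.
n = 1: n² + n + 77 = 79, prime.
n = 2: n² + n + 77 = 83, prime.
n = 3: n² + n + 77 = 89, prime.
n = 4: n² + n + 77 = 97, prime.
n = 5: n² + n + 77 = 107, prime.
n = 6: n² + n + 77 = 119 = 7 × 17, composite.
Thus n = 6 disproves the claim, and no smaller n works.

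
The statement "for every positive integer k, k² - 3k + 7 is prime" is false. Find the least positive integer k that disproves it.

The first 5 eligible values, up to k = 5, all satisfy the conclusion.
k = 6: k² - 3k + 7 = 25 = 5 × 5, composite.
Hence k = 6 is a counterexample.

k = 6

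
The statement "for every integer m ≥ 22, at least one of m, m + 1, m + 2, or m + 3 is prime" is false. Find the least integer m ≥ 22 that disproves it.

m = 22: 23 is prime.
m = 23: 23 is prime.
m = 24: 24 = 2 × 12; 25 = 5 × 5; 26 = 2 × 13; 27 = 3 × 9 — all composite.
Hence m = 24 is a counterexample.

m = 24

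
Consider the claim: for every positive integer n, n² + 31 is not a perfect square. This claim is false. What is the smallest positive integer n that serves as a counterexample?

We need the least positive integer n for which n² + 31 is a perfect square.
For n = 1, 2, 3, 4, …, 12, 13, 14 the conclusion holds.
n = 15: 15² + 31 = 256 = 16², a perfect square.

n = 15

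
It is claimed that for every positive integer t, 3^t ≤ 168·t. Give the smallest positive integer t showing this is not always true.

t = 7

t = 1: 3^t = 3 and 168·t = 168, so 3 ≤ 168.
t = 2: 3^t = 9 and 168·t = 336, so 9 ≤ 336.
t = 3: 3^t = 27 and 168·t = 504, so 27 ≤ 504.
t = 4: 3^t = 81 and 168·t = 672, so 81 ≤ 672.
t = 5: 3^t = 243 and 168·t = 840, so 243 ≤ 840.
t = 6: 3^t = 729 and 168·t = 1008, so 729 ≤ 1008.
t = 7: 3^t = 2187 and 168·t = 1176, so 2187 > 1176.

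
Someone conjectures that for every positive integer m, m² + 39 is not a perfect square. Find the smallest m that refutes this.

m = 5

Check each positive integer m in order until m² + 39 is a perfect square.
The first 4 eligible values, up to m = 4, all satisfy the conclusion.
m = 5: 5² + 39 = 64 = 8², a perfect square.
Thus m = 5 disproves the claim, and no smaller m works.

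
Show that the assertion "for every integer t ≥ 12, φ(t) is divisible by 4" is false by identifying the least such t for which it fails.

For t = 12, 13 the conclusion holds.
t = 14: φ(14) = 6; 6 mod 4 = 2.
So t = 14 is the smallest counterexample.

t = 14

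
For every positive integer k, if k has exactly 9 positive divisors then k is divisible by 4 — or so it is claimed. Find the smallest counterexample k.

k = 225

Check each positive integer k in order until k has exactly 9 positive divisors but k is not divisible by 4.
For k = 36, 100, 196 the conclusion holds.
k = 225: τ(225) = 9; 225 mod 4 = 1.
So k = 225 is the smallest counterexample.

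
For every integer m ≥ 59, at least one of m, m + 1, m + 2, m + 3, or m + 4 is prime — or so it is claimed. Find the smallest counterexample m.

m = 62

We need the least integer m ≥ 59 for which m, m + 1, m + 2, m + 3, m + 4 are all composite.
For m = 59, 60, 61 the conclusion holds.
m = 62: 62 = 2 × 31; 63 = 3 × 21; 64 = 2 × 32; 65 = 5 × 13; 66 = 2 × 33 — all composite.
So m = 62 is the smallest counterexample.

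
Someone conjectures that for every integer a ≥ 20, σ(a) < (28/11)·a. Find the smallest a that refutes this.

a = 48

A counterexample is any integer a ≥ 20 such that the claim fails; we check each in order.
For a = 20, 21, 22, 23, …, 45, 46, 47 the conclusion holds.
a = 48: σ(48) = 124; 124 ≥ 1344/11.
Thus a = 48 disproves the claim, and no smaller a works.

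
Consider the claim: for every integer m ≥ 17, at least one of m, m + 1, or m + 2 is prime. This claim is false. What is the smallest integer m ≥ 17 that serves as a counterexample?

m = 17: 17 is prime.
m = 18: 19 is prime.
m = 19: 19 is prime.
m = 20: 20 = 2 × 10; 21 = 3 × 7; 22 = 2 × 11 — all composite.
Hence m = 20 is a counterexample.

m = 20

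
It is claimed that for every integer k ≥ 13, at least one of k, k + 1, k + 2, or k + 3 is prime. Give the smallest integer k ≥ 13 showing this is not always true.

The first 11 eligible values, up to k = 23, all satisfy the conclusion.
k = 24: 24 = 2 × 12; 25 = 5 × 5; 26 = 2 × 13; 27 = 3 × 9 — all composite.
Hence k = 24 is a counterexample.

k = 24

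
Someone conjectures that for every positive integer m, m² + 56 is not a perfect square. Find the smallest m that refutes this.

m = 5

m = 1: 1² + 56 = 57, not a perfect square.
m = 2: 2² + 56 = 60, not a perfect square.
m = 3: 3² + 56 = 65, not a perfect square.
m = 4: 4² + 56 = 72, not a perfect square.
m = 5: 5² + 56 = 81 = 9², a perfect square.
So m = 5 is the smallest counterexample.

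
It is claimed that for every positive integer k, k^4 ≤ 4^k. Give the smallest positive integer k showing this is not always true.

A counterexample is any positive integer k such that k^4 > 4^k; we check each in order.
k = 1: k^4 = 1 and 4^k = 4, so 1 ≤ 4.
k = 2: k^4 = 16 and 4^k = 16, so 16 ≤ 16.
k = 3: k^4 = 81 and 4^k = 64, so 81 > 64.

k = 3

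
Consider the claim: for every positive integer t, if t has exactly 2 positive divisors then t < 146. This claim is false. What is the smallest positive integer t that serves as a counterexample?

t = 149

For t = 2, 3, 5, 7, …, 131, 137, 139 the conclusion holds.
t = 149: τ(149) = 2; 149 ≥ 146.
Hence t = 149 is a counterexample.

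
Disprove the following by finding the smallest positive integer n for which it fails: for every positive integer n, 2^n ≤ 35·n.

n = 9

n = 1: 2^n = 2 and 35·n = 35, so 2 ≤ 35.
n = 2: 2^n = 4 and 35·n = 70, so 4 ≤ 70.
n = 3: 2^n = 8 and 35·n = 105, so 8 ≤ 105.
n = 4: 2^n = 16 and 35·n = 140, so 16 ≤ 140.
n = 5: 2^n = 32 and 35·n = 175, so 32 ≤ 175.
n = 6: 2^n = 64 and 35·n = 210, so 64 ≤ 210.
n = 7: 2^n = 128 and 35·n = 245, so 128 ≤ 245.
n = 8: 2^n = 256 and 35·n = 280, so 256 ≤ 280.
n = 9: 2^n = 512 and 35·n = 315, so 512 > 315.
So n = 9 is the smallest counterexample.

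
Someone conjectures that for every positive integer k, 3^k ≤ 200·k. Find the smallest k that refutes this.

k = 7

For k = 1, 2, 3, 4, 5, 6 the conclusion holds.
k = 7: 3^k = 2187 and 200·k = 1400, so 2187 > 1400.
Hence k = 7 is a counterexample.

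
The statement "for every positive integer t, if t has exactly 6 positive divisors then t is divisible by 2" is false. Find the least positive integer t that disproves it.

A counterexample is any positive integer t such that t has exactly 6 positive divisors but t is not divisible by 2; we check each in order.
The first 6 eligible values, up to t = 44, all satisfy the conclusion.
t = 45: τ(45) = 6; 45 mod 2 = 1.
Thus t = 45 disproves the claim, and no smaller t works.

t = 45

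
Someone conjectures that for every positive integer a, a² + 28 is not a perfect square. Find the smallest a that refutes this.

a = 6

For a = 1, 2, 3, 4, 5 the conclusion holds.
a = 6: 6² + 28 = 64 = 8², a perfect square.
So a = 6 is the smallest counterexample.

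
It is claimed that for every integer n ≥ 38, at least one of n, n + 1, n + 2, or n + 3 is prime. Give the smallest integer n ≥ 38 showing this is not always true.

n = 48

A counterexample is any integer n ≥ 38 such that n, n + 1, n + 2, n + 3 are all composite; we check each in order.
For n = 38, 39, 40, 41, 42, 43, 44, 45, 46, 47 the conclusion holds.
n = 48: 48 = 2 × 24; 49 = 7 × 7; 50 = 2 × 25; 51 = 3 × 17 — all composite.
So n = 48 is the smallest counterexample.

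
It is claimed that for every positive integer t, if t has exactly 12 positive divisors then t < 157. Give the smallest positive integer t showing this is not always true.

t = 160

For t = 60, 72, 84, 90, …, 140, 150, 156 the conclusion holds.
t = 160: τ(160) = 12; 160 ≥ 157.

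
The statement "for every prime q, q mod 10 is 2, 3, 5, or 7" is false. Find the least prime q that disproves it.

A counterexample is any prime q such that the claim fails; we check each in order.
q = 2: 2 mod 10 = 2.
q = 3: 3 mod 10 = 3.
q = 5: 5 mod 10 = 5.
q = 7: 7 mod 10 = 7.
q = 11: 11 mod 10 = 1 — not in {2, 3, 5, 7}.

q = 11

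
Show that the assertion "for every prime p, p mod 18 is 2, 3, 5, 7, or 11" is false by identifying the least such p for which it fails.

p = 13

Check each prime p in order until the claim fails.
The first 5 eligible values, up to p = 11, all satisfy the conclusion.
p = 13: 13 mod 18 = 13 — not in {2, 3, 5, 7, 11}.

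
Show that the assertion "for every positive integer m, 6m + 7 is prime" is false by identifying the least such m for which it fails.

m = 3

Check each positive integer m in order until 6m + 7 is not prime.
m = 1: 6m + 7 = 13, prime.
m = 2: 6m + 7 = 19, prime.
m = 3: 6m + 7 = 25 = 5 × 5, composite.
Thus m = 3 disproves the claim, and no smaller m works.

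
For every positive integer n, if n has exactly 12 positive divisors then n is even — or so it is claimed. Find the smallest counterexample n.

n = 315

Check each positive integer n in order until n has exactly 12 positive divisors but n is odd.
For n = 60, 72, 84, 90, …, 294, 306, 308 the conclusion holds.
n = 315: divisors of 315: 12 divisors; 315 is odd.
So n = 315 is the smallest counterexample.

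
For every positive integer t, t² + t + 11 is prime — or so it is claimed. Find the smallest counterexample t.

t = 10

Check each positive integer t in order until t² + t + 11 is not prime.
For t = 1, 2, 3, 4, 5, 6, 7, 8, 9 the conclusion holds.
t = 10: t² + t + 11 = 121 = 11 × 11, composite.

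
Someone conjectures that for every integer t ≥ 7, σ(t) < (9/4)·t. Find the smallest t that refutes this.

t = 12

We need the least integer t ≥ 7 for which the claim fails.
For t = 7, 8, 9, 10, 11 the conclusion holds.
t = 12: σ(12) = 28; 28 ≥ 27.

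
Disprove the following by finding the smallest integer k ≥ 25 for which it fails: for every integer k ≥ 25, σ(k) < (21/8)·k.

k = 60

We need the least integer k ≥ 25 for which the claim fails.
The first 35 eligible values, up to k = 59, all satisfy the conclusion.
k = 60: σ(60) = 168; 168 ≥ 315/2.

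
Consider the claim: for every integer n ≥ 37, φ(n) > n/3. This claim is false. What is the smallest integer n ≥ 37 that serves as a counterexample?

n = 42

For n = 37, 38, 39, 40, 41 the conclusion holds.
n = 42: φ(42) = 12 and 42/3 = 14, so φ(42) ≤ 42/3.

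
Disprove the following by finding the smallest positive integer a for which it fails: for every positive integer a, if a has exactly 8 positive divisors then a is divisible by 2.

A counterexample is any positive integer a such that a has exactly 8 positive divisors but a is not divisible by 2; we check each in order.
For a = 24, 30, 40, 42, …, 88, 102, 104 the conclusion holds.
a = 105: τ(105) = 8; 105 mod 2 = 1.

a = 105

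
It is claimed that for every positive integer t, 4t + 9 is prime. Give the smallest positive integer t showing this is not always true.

A counterexample is any positive integer t such that 4t + 9 is not prime; we check each in order.
For t = 1, 2 the conclusion holds.
t = 3: 4t + 9 = 21 = 3 × 7, composite.
So t = 3 is the smallest counterexample.

t = 3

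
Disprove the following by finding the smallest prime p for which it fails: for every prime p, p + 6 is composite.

p = 5

Check each prime p in order until p + 6 is prime.
For p = 2, 3 the conclusion holds.
p = 5: p + 6 = 11, prime — not composite.
Thus p = 5 disproves the claim, and no smaller p works.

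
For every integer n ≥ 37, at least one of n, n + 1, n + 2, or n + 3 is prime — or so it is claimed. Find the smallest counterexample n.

n = 48

Check each integer n ≥ 37 in order until n, n + 1, n + 2, n + 3 are all composite.
For n = 37, 38, 39, 40, …, 45, 46, 47 the conclusion holds.
n = 48: 48 = 2 × 24; 49 = 7 × 7; 50 = 2 × 25; 51 = 3 × 17 — all composite.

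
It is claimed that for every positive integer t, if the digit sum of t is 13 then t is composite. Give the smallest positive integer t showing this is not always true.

t = 67

We need the least positive integer t for which the digit sum of t is 13 but t is prime.
t = 49: digit sum 13; 49 is composite.
t = 58: digit sum 13; 58 is composite.
t = 67: digit sum 13; 67 is prime, not composite.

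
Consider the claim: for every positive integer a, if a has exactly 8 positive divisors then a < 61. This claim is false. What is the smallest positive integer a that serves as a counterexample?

A counterexample is any positive integer a such that a has exactly 8 positive divisors but the claim fails; we check each in order.
a = 24: τ(24) = 8; 24 < 61.
a = 30: τ(30) = 8; 30 < 61.
a = 40: τ(40) = 8; 40 < 61.
a = 42: τ(42) = 8; 42 < 61.
a = 54: τ(54) = 8; 54 < 61.
a = 56: τ(56) = 8; 56 < 61.
a = 66: τ(66) = 8; 66 ≥ 61.
Thus a = 66 disproves the claim, and no smaller a works.

a = 66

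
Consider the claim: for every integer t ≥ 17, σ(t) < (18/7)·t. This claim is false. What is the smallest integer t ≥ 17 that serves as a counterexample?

Check each integer t ≥ 17 in order until the claim fails.
For t = 17, 18, 19, 20, …, 45, 46, 47 the conclusion holds.
t = 48: σ(48) = 124; 124 ≥ 864/7.

t = 48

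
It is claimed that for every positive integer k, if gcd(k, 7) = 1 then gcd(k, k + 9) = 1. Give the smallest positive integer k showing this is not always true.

k = 3

A counterexample is any positive integer k such that gcd(k, 7) = 1 but gcd(k, k + 9) > 1; we check each in order.
For k = 1, 2 the conclusion holds.
k = 3: gcd(3, 12) = 3.
Thus k = 3 disproves the claim, and no smaller k works.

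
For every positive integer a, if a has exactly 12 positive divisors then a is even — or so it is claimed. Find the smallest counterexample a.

a = 315

The first 24 eligible values, up to a = 308, all satisfy the conclusion.
a = 315: divisors of 315: 12 divisors; 315 is odd.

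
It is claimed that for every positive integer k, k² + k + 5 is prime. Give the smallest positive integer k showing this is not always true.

k = 4

A counterexample is any positive integer k such that k² + k + 5 is not prime; we check each in order.
k = 1: k² + k + 5 = 7, prime.
k = 2: k² + k + 5 = 11, prime.
k = 3: k² + k + 5 = 17, prime.
k = 4: k² + k + 5 = 25 = 5 × 5, composite.
Hence k = 4 is a counterexample.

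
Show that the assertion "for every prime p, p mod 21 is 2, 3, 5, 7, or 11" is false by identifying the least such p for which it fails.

For p = 2, 3, 5, 7, 11 the conclusion holds.
p = 13: 13 mod 21 = 13 — not in {2, 3, 5, 7, 11}.
Thus p = 13 disproves the claim, and no smaller p works.

p = 13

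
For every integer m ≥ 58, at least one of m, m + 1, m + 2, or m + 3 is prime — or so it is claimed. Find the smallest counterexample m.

Check each integer m ≥ 58 in order until m, m + 1, m + 2, m + 3 are all composite.
The first 4 eligible values, up to m = 61, all satisfy the conclusion.
m = 62: 62 = 2 × 31; 63 = 3 × 21; 64 = 2 × 32; 65 = 5 × 13 — all composite.
So m = 62 is the smallest counterexample.

m = 62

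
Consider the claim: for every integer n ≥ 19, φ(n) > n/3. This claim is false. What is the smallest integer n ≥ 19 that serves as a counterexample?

Check each integer n ≥ 19 in order until the claim fails.
For n = 19, 20, 21, 22, 23 the conclusion holds.
n = 24: φ(24) = 8 and 24/3 = 8, so φ(24) ≤ 24/3.
Hence n = 24 is a counterexample.

n = 24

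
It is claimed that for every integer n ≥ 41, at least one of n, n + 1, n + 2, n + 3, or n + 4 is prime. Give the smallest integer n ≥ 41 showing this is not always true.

n = 48

A counterexample is any integer n ≥ 41 such that n, n + 1, n + 2, n + 3, n + 4 are all composite; we check each in order.
For n = 41, 42, 43, 44, 45, 46, 47 the conclusion holds.
n = 48: 48 = 2 × 24; 49 = 7 × 7; 50 = 2 × 25; 51 = 3 × 17; 52 = 2 × 26 — all composite.
Hence n = 48 is a counterexample.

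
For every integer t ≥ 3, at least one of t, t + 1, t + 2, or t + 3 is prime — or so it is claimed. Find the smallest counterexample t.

t = 24

A counterexample is any integer t ≥ 3 such that t, t + 1, t + 2, t + 3 are all composite; we check each in order.
The first 21 eligible values, up to t = 23, all satisfy the conclusion.
t = 24: 24 = 2 × 12; 25 = 5 × 5; 26 = 2 × 13; 27 = 3 × 9 — all composite.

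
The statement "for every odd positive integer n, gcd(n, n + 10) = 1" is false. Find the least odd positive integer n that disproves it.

n = 5

For n = 1, 3 the conclusion holds.
n = 5: gcd(5, 15) = 5.
So n = 5 is the smallest counterexample.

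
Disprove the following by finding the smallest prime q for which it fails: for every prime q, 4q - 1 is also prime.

We need the least prime q for which 4q - 1 is not prime.
For q = 2, 3, 5 the conclusion holds.
q = 7: 4q - 1 = 27 = 3 × 9, not prime.

q = 7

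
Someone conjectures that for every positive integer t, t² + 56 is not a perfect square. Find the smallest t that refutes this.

t = 1: 1² + 56 = 57, not a perfect square.
t = 2: 2² + 56 = 60, not a perfect square.
t = 3: 3² + 56 = 65, not a perfect square.
t = 4: 4² + 56 = 72, not a perfect square.
t = 5: 5² + 56 = 81 = 9², a perfect square.
Thus t = 5 disproves the claim, and no smaller t works.

t = 5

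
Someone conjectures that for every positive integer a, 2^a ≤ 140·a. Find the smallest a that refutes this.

a = 11

Check each positive integer a in order until 2^a > 140·a.
For a = 1, 2, 3, 4, 5, 6, 7, 8, 9, 10 the conclusion holds.
a = 11: 2^a = 2048 and 140·a = 1540, so 2048 > 1540.
So a = 11 is the smallest counterexample.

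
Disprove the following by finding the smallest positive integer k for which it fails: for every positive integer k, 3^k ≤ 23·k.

A counterexample is any positive integer k such that 3^k > 23·k; we check each in order.
The first 4 eligible values, up to k = 4, all satisfy the conclusion.
k = 5: 3^k = 243 and 23·k = 115, so 243 > 115.
So k = 5 is the smallest counterexample.

k = 5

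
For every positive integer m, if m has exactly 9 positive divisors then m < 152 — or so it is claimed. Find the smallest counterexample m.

m = 196

Check each positive integer m in order until m has exactly 9 positive divisors but the claim fails.
For m = 36, 100 the conclusion holds.
m = 196: τ(196) = 9; 196 ≥ 152.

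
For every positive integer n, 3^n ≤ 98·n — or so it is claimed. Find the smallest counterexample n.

A counterexample is any positive integer n such that 3^n > 98·n; we check each in order.
For n = 1, 2, 3, 4, 5 the conclusion holds.
n = 6: 3^n = 729 and 98·n = 588, so 729 > 588.
So n = 6 is the smallest counterexample.

n = 6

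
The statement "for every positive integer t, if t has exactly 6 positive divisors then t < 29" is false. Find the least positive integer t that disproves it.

A counterexample is any positive integer t such that t has exactly 6 positive divisors but the claim fails; we check each in order.
t = 12: τ(12) = 6; 12 < 29.
t = 18: τ(18) = 6; 18 < 29.
t = 20: τ(20) = 6; 20 < 29.
t = 28: τ(28) = 6; 28 < 29.
t = 32: τ(32) = 6; 32 ≥ 29.
Thus t = 32 disproves the claim, and no smaller t works.

t = 32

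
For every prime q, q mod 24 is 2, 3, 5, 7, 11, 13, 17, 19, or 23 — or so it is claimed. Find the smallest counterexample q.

q = 73

For q = 2, 3, 5, 7, …, 61, 67, 71 the conclusion holds.
q = 73: 73 mod 24 = 1 — not in {2, 3, 5, 7, 11, 13, 17, 19, 23}.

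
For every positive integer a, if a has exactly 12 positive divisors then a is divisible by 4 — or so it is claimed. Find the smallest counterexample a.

a = 90

Check each positive integer a in order until a has exactly 12 positive divisors but a is not divisible by 4.
For a = 60, 72, 84 the conclusion holds.
a = 90: τ(90) = 12; 90 mod 4 = 2.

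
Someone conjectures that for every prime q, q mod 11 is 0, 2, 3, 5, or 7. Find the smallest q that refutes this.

q = 17

A counterexample is any prime q such that the claim fails; we check each in order.
The first 6 eligible values, up to q = 13, all satisfy the conclusion.
q = 17: 17 mod 11 = 6 — not in {0, 2, 3, 5, 7}.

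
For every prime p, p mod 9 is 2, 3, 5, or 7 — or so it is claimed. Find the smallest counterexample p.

We need the least prime p for which the claim fails.
For p = 2, 3, 5, 7, 11 the conclusion holds.
p = 13: 13 mod 9 = 4 — not in {2, 3, 5, 7}.

p = 13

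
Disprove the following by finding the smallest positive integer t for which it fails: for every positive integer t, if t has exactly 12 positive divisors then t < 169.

t = 198

The first 12 eligible values, up to t = 160, all satisfy the conclusion.
t = 198: τ(198) = 12; 198 ≥ 169.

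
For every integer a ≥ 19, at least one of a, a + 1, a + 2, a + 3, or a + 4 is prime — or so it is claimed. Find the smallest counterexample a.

a = 24

For a = 19, 20, 21, 22, 23 the conclusion holds.
a = 24: 24 = 2 × 12; 25 = 5 × 5; 26 = 2 × 13; 27 = 3 × 9; 28 = 2 × 14 — all composite.
So a = 24 is the smallest counterexample.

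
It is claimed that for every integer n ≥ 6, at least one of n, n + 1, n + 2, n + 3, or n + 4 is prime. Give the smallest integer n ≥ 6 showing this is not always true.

n = 24

We need the least integer n ≥ 6 for which n, n + 1, n + 2, n + 3, n + 4 are all composite.
For n = 6, 7, 8, 9, …, 21, 22, 23 the conclusion holds.
n = 24: 24 = 2 × 12; 25 = 5 × 5; 26 = 2 × 13; 27 = 3 × 9; 28 = 2 × 14 — all composite.
Thus n = 24 disproves the claim, and no smaller n works.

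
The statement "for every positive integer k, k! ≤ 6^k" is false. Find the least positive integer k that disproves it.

k = 14

For k = 1, 2, 3, 4, …, 11, 12, 13 the conclusion holds.
k = 14: k! = 87178291200 and 6^k = 78364164096, so 87178291200 > 78364164096.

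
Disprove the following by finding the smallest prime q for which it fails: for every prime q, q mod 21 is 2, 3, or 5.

We need the least prime q for which the claim fails.
For q = 2, 3, 5 the conclusion holds.
q = 7: 7 mod 21 = 7 — not in {2, 3, 5}.

q = 7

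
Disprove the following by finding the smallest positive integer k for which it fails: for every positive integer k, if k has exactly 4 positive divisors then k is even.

For k = 6, 8, 10, 14 the conclusion holds.
k = 15: divisors of 15: 1, 3, 5, 15; 15 is odd.

k = 15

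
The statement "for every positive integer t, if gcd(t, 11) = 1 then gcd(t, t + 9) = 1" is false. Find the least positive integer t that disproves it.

t = 3

A counterexample is any positive integer t such that gcd(t, 11) = 1 but gcd(t, t + 9) > 1; we check each in order.
For t = 1, 2 the conclusion holds.
t = 3: gcd(3, 12) = 3.
Hence t = 3 is a counterexample.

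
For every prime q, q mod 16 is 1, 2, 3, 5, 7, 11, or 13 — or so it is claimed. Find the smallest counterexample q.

q = 31

We need the least prime q for which the claim fails.
For q = 2, 3, 5, 7, 11, 13, 17, 19, 23, 29 the conclusion holds.
q = 31: 31 mod 16 = 15 — not in {1, 2, 3, 5, 7, 11, 13}.
So q = 31 is the smallest counterexample.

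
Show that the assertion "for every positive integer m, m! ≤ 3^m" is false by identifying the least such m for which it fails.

m = 7

A counterexample is any positive integer m such that m! > 3^m; we check each in order.
For m = 1, 2, 3, 4, 5, 6 the conclusion holds.
m = 7: m! = 5040 and 3^m = 2187, so 5040 > 2187.
Hence m = 7 is a counterexample.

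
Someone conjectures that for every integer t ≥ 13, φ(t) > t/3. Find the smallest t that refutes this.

t = 18

We need the least integer t ≥ 13 for which the claim fails.
For t = 13, 14, 15, 16, 17 the conclusion holds.
t = 18: φ(18) = 6 and 18/3 = 6, so φ(18) ≤ 18/3.
So t = 18 is the smallest counterexample.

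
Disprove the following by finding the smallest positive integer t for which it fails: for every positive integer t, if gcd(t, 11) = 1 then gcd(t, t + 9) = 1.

t = 3

A counterexample is any positive integer t such that gcd(t, 11) = 1 but gcd(t, t + 9) > 1; we check each in order.
t = 1: gcd(1, 10) = 1.
t = 2: gcd(2, 11) = 1.
t = 3: gcd(3, 12) = 3.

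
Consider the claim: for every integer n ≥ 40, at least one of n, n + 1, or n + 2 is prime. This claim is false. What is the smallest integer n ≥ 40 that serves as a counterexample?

n = 44

A counterexample is any integer n ≥ 40 such that n, n + 1, n + 2 are all composite; we check each in order.
The first 4 eligible values, up to n = 43, all satisfy the conclusion.
n = 44: 44 = 2 × 22; 45 = 3 × 15; 46 = 2 × 23 — all composite.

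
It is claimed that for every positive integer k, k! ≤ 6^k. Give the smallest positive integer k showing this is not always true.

k = 14

We need the least positive integer k for which k! > 6^k.
For k = 1, 2, 3, 4, …, 11, 12, 13 the conclusion holds.
k = 14: k! = 87178291200 and 6^k = 78364164096, so 87178291200 > 78364164096.
Thus k = 14 disproves the claim, and no smaller k works.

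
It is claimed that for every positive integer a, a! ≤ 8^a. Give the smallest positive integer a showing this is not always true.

Check each positive integer a in order until a! > 8^a.
For a = 1, 2, 3, 4, …, 17, 18, 19 the conclusion holds.
a = 20: a! = 2432902008176640000 and 8^a = 1152921504606846976, so 2432902008176640000 > 1152921504606846976.

a = 20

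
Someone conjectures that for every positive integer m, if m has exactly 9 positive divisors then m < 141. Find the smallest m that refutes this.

m = 196

A counterexample is any positive integer m such that m has exactly 9 positive divisors but the claim fails; we check each in order.
m = 36: τ(36) = 9; 36 < 141.
m = 100: τ(100) = 9; 100 < 141.
m = 196: τ(196) = 9; 196 ≥ 141.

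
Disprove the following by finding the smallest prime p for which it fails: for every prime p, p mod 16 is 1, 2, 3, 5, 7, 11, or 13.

p = 31

A counterexample is any prime p such that the claim fails; we check each in order.
The first 10 eligible values, up to p = 29, all satisfy the conclusion.
p = 31: 31 mod 16 = 15 — not in {1, 2, 3, 5, 7, 11, 13}.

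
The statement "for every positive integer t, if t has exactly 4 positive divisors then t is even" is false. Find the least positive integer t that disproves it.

Check each positive integer t in order until t has exactly 4 positive divisors but t is odd.
The first 4 eligible values, up to t = 14, all satisfy the conclusion.
t = 15: divisors of 15: 1, 3, 5, 15; 15 is odd.

t = 15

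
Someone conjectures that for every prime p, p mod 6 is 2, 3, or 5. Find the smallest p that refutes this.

p = 7

We need the least prime p for which the claim fails.
p = 2: 2 mod 6 = 2.
p = 3: 3 mod 6 = 3.
p = 5: 5 mod 6 = 5.
p = 7: 7 mod 6 = 1 — not in {2, 3, 5}.
Thus p = 7 disproves the claim, and no smaller p works.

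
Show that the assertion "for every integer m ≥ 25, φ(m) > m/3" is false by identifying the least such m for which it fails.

m = 30

Check each integer m ≥ 25 in order until the claim fails.
For m = 25, 26, 27, 28, 29 the conclusion holds.
m = 30: φ(30) = 8 and 30/3 = 10, so φ(30) ≤ 30/3.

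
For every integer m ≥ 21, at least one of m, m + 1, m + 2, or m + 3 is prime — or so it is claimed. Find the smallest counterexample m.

We need the least integer m ≥ 21 for which m, m + 1, m + 2, m + 3 are all composite.
m = 21: 23 is prime.
m = 22: 23 is prime.
m = 23: 23 is prime.
m = 24: 24 = 2 × 12; 25 = 5 × 5; 26 = 2 × 13; 27 = 3 × 9 — all composite.
Hence m = 24 is a counterexample.

m = 24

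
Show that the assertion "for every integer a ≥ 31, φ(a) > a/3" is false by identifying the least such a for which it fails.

a = 36

The first 5 eligible values, up to a = 35, all satisfy the conclusion.
a = 36: φ(36) = 12 and 36/3 = 12, so φ(36) ≤ 36/3.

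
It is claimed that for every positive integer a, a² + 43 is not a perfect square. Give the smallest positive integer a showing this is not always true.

a = 21

We need the least positive integer a for which a² + 43 is a perfect square.
For a = 1, 2, 3, 4, …, 18, 19, 20 the conclusion holds.
a = 21: 21² + 43 = 484 = 22², a perfect square.
Thus a = 21 disproves the claim, and no smaller a works.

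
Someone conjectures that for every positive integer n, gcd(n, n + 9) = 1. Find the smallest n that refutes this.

n = 3

A counterexample is any positive integer n such that gcd(n, n + 9) > 1; we check each in order.
n = 1: gcd(1, 10) = 1.
n = 2: gcd(2, 11) = 1.
n = 3: gcd(3, 12) = 3.
Hence n = 3 is a counterexample.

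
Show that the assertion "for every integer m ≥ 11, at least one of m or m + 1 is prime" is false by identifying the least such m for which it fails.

m = 11: 11 is prime.
m = 12: 13 is prime.
m = 13: 13 is prime.
m = 14: 14 = 2 × 7; 15 = 3 × 5 — both composite.

m = 14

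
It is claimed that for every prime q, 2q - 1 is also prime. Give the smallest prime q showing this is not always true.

For q = 2, 3 the conclusion holds.
q = 5: 2q - 1 = 9 = 3 × 3, not prime.
Thus q = 5 disproves the claim, and no smaller q works.

q = 5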